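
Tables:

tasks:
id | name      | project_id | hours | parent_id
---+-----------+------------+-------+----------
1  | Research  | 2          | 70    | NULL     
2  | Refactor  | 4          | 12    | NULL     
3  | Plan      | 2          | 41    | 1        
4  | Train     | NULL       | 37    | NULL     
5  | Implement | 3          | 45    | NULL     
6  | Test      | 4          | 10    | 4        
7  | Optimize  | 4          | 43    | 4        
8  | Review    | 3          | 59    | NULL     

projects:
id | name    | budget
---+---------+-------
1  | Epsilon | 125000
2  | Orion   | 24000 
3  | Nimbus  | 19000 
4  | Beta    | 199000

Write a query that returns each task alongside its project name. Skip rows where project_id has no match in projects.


INNER JOIN keeps only tasks rows whose project_id matches an id in projects. Walk through each task:
  - task 1 (Research): project_id=2 -> matches Orion
  - task 2 (Refactor): project_id=4 -> matches Beta
  - task 3 (Plan): project_id=2 -> matches Orion
  - task 4 (Train): project_id=NULL, no match -> dropped
  - task 5 (Implement): project_id=3 -> matches Nimbus
  - task 6 (Test): project_id=4 -> matches Beta
  - task 7 (Optimize): project_id=4 -> matches Beta
  - task 8 (Review): project_id=3 -> matches Nimbus
So 1 of 8 rows is dropped.

SQL:
SELECT a.name, b.name AS project
FROM tasks a
INNER JOIN projects b ON a.project_id = b.id

Result:
name      | project
----------+--------
Research  | Orion  
Refactor  | Beta   
Plan      | Orion  
Implement | Nimbus 
Test      | Beta   
Optimize  | Beta   
Review    | Nimbus 


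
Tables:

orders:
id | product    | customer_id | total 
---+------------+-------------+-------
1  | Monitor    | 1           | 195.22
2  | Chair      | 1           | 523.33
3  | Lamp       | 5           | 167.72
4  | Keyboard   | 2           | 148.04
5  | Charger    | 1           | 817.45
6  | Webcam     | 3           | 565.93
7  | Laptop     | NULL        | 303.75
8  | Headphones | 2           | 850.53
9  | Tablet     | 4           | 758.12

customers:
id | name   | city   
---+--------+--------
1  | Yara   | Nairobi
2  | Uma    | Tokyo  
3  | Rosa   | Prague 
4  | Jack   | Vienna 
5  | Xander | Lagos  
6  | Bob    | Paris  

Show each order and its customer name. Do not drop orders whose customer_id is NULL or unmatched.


LEFT JOIN keeps every row from orders (the left table); where customer_id has no match in customers, the customer columns become NULL. Walk through each order:
  - order 1 (Monitor): customer_id=1 -> matches Yara
  - order 2 (Chair): customer_id=1 -> matches Yara
  - order 3 (Lamp): customer_id=5 -> matches Xander
  - order 4 (Keyboard): customer_id=2 -> matches Uma
  - order 5 (Charger): customer_id=1 -> matches Yara
  - order 6 (Webcam): customer_id=3 -> matches Rosa
  - order 7 (Laptop): customer_id=NULL, no match -> kept with NULL
  - order 8 (Headphones): customer_id=2 -> matches Uma
  - order 9 (Tablet): customer_id=4 -> matches Jack
All 9 rows appear; 1 has NULL customer.

SQL:
SELECT a.product, b.name AS customer
FROM orders a
LEFT JOIN customers b ON a.customer_id = b.id

Result:
product    | customer
-----------+---------
Monitor    | Yara    
Chair      | Yara    
Lamp       | Xander  
Keyboard   | Uma     
Charger    | Yara    
Webcam     | Rosa    
Laptop     | NULL    
Headphones | Uma     
Tablet     | Jack    


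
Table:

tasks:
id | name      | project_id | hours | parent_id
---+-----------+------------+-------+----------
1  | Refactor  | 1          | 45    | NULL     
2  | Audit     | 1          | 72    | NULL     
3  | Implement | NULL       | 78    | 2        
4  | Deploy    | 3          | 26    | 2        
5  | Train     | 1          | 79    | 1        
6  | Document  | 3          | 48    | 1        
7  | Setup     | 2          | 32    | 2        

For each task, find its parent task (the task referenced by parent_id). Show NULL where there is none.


This is a self-join: tasks is joined to a second copy of itself, matching each row's parent_id to another row's id. Use LEFT JOIN so rows with parent_id=NULL are kept.
  - task 1 (Refactor): parent_id=NULL -> NULL
  - task 2 (Audit): parent_id=NULL -> NULL
  - task 3 (Implement): parent_id=2 -> Audit
  - task 4 (Deploy): parent_id=2 -> Audit
  - task 5 (Train): parent_id=1 -> Refactor
  - task 6 (Document): parent_id=1 -> Refactor
  - task 7 (Setup): parent_id=2 -> Audit

SQL:
SELECT a.name AS item, b.name AS parent
FROM tasks a
LEFT JOIN tasks b ON a.parent_id = b.id

Result:
item      | parent  
----------+---------
Refactor  | NULL    
Audit     | NULL    
Implement | Audit   
Deploy    | Audit   
Train     | Refactor
Document  | Refactor
Setup     | Audit   


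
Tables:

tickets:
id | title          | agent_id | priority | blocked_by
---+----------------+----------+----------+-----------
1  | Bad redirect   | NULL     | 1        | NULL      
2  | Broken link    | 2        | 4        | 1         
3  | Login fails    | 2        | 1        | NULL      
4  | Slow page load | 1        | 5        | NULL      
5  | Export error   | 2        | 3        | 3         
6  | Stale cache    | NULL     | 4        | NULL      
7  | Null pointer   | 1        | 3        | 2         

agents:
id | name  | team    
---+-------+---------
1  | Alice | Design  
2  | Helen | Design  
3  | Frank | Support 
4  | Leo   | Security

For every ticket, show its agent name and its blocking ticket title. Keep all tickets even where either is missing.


Two LEFT JOINs from the same base table tickets: one to agents via agent_id, one to tickets itself via blocked_by. Both are LEFT so every ticket is preserved.
Match against agents:
  - ticket 1 (Bad redirect): agent_id=NULL, no match -> kept with NULL
  - ticket 2 (Broken link): agent_id=2 -> matches Helen
  - ticket 3 (Login fails): agent_id=2 -> matches Helen
  - ticket 4 (Slow page load): agent_id=1 -> matches Alice
  - ticket 5 (Export error): agent_id=2 -> matches Helen
  - ticket 6 (Stale cache): agent_id=NULL, no match -> kept with NULL
  - ticket 7 (Null pointer): agent_id=1 -> matches Alice
Match against tickets (self):
  - ticket 1 (Bad redirect): blocked_by=NULL -> NULL
  - ticket 2 (Broken link): blocked_by=1 -> Bad redirect
  - ticket 3 (Login fails): blocked_by=NULL -> NULL
  - ticket 4 (Slow page load): blocked_by=NULL -> NULL
  - ticket 5 (Export error): blocked_by=3 -> Login fails
  - ticket 6 (Stale cache): blocked_by=NULL -> NULL
  - ticket 7 (Null pointer): blocked_by=2 -> Broken link

SQL:
SELECT a.title, b.name AS agent, c.title AS blocked_by
FROM tickets a
LEFT JOIN agents b ON a.agent_id = b.id
LEFT JOIN tickets c ON a.blocked_by = c.id

Result:
title          | agent | blocked_by  
---------------+-------+-------------
Bad redirect   | NULL  | NULL        
Broken link    | Helen | Bad redirect
Login fails    | Helen | NULL        
Slow page load | Alice | NULL        
Export error   | Helen | Login fails 
Stale cache    | NULL  | NULL        
Null pointer   | Alice | Broken link 


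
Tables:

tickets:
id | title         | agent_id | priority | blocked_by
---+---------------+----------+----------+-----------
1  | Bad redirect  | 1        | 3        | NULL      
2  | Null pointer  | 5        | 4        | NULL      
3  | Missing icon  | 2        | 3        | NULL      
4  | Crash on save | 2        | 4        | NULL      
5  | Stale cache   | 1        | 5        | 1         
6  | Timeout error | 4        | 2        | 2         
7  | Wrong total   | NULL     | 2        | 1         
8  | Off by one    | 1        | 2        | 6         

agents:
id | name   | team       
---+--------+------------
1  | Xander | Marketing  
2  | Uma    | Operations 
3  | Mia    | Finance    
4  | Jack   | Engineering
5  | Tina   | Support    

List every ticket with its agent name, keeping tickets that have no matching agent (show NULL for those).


LEFT JOIN keeps every row from tickets (the left table); where agent_id has no match in agents, the agent columns become NULL. Walk through each ticket:
  - ticket 1 (Bad redirect): agent_id=1 -> matches Xander
  - ticket 2 (Null pointer): agent_id=5 -> matches Tina
  - ticket 3 (Missing icon): agent_id=2 -> matches Uma
  - ticket 4 (Crash on save): agent_id=2 -> matches Uma
  - ticket 5 (Stale cache): agent_id=1 -> matches Xander
  - ticket 6 (Timeout error): agent_id=4 -> matches Jack
  - ticket 7 (Wrong total): agent_id=NULL, no match -> kept with NULL
  - ticket 8 (Off by one): agent_id=1 -> matches Xander
All 8 rows appear; 1 has NULL agent.

SQL:
SELECT a.title, b.name AS agent
FROM tickets a
LEFT JOIN agents b ON a.agent_id = b.id

Result:
title         | agent 
--------------+-------
Bad redirect  | Xander
Null pointer  | Tina  
Missing icon  | Uma   
Crash on save | Uma   
Stale cache   | Xander
Timeout error | Jack  
Wrong total   | NULL  
Off by one    | Xander


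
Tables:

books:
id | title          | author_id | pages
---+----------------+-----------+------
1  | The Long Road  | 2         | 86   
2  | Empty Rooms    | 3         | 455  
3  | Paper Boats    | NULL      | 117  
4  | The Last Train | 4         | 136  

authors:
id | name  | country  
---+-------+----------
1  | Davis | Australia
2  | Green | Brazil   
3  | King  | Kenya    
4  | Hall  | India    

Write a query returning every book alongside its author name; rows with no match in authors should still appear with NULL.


LEFT JOIN keeps every row from books (the left table); where author_id has no match in authors, the author columns become NULL. Walk through each book:
  - book 1 (The Long Road): author_id=2 -> matches Green
  - book 2 (Empty Rooms): author_id=3 -> matches King
  - book 3 (Paper Boats): author_id=NULL, no match -> kept with NULL
  - book 4 (The Last Train): author_id=4 -> matches Hall
All 4 rows appear; 1 has NULL author.

SQL:
SELECT a.title, b.name AS author
FROM books a
LEFT JOIN authors b ON a.author_id = b.id

Result:
title          | author
---------------+-------
The Long Road  | Green 
Empty Rooms    | King  
Paper Boats    | NULL  
The Last Train | Hall  


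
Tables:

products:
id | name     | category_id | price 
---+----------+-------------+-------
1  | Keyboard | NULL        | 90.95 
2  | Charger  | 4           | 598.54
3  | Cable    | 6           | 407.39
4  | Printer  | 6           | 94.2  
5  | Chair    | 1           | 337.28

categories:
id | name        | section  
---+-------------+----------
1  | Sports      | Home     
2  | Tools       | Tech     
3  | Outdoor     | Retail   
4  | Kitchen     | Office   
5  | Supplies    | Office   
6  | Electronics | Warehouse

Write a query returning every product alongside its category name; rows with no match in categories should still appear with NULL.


LEFT JOIN keeps every row from products (the left table); where category_id has no match in categories, the category columns become NULL. Walk through each product:
  - product 1 (Keyboard): category_id=NULL, no match -> kept with NULL
  - product 2 (Charger): category_id=4 -> matches Kitchen
  - product 3 (Cable): category_id=6 -> matches Electronics
  - product 4 (Printer): category_id=6 -> matches Electronics
  - product 5 (Chair): category_id=1 -> matches Sports
All 5 rows appear; 1 has NULL category.

SQL:
SELECT a.name, b.name AS category
FROM products a
LEFT JOIN categories b ON a.category_id = b.id

Result:
name     | category   
---------+------------
Keyboard | NULL       
Charger  | Kitchen    
Cable    | Electronics
Printer  | Electronics
Chair    | Sports     


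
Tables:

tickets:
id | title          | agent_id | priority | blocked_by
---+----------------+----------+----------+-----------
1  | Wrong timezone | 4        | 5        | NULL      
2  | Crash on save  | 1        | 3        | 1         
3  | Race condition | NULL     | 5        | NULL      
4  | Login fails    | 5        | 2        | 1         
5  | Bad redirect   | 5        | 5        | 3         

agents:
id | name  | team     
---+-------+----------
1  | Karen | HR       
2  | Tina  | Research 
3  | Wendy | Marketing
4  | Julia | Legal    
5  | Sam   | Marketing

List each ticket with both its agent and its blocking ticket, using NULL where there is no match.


Two LEFT JOINs from the same base table tickets: one to agents via agent_id, one to tickets itself via blocked_by. Both are LEFT so every ticket is preserved.
Match against agents:
  - ticket 1 (Wrong timezone): agent_id=4 -> matches Julia
  - ticket 2 (Crash on save): agent_id=1 -> matches Karen
  - ticket 3 (Race condition): agent_id=NULL, no match -> kept with NULL
  - ticket 4 (Login fails): agent_id=5 -> matches Sam
  - ticket 5 (Bad redirect): agent_id=5 -> matches Sam
Match against tickets (self):
  - ticket 1 (Wrong timezone): blocked_by=NULL -> NULL
  - ticket 2 (Crash on save): blocked_by=1 -> Wrong timezone
  - ticket 3 (Race condition): blocked_by=NULL -> NULL
  - ticket 4 (Login fails): blocked_by=1 -> Wrong timezone
  - ticket 5 (Bad redirect): blocked_by=3 -> Race condition

SQL:
SELECT a.title, b.name AS agent, c.title AS blocked_by
FROM tickets a
LEFT JOIN agents b ON a.agent_id = b.id
LEFT JOIN tickets c ON a.blocked_by = c.id

Result:
title          | agent | blocked_by    
---------------+-------+---------------
Wrong timezone | Julia | NULL          
Crash on save  | Karen | Wrong timezone
Race condition | NULL  | NULL          
Login fails    | Sam   | Wrong timezone
Bad redirect   | Sam   | Race condition


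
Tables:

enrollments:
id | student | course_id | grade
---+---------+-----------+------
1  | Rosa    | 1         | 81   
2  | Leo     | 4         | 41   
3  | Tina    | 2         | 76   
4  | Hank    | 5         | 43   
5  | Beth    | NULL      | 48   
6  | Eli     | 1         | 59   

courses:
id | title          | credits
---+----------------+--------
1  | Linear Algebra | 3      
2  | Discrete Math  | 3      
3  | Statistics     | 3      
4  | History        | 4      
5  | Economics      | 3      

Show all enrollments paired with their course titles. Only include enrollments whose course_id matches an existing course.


INNER JOIN keeps only enrollments rows whose course_id matches an id in courses. Walk through each enrollment:
  - enrollment 1 (Rosa): course_id=1 -> matches Linear Algebra
  - enrollment 2 (Leo): course_id=4 -> matches History
  - enrollment 3 (Tina): course_id=2 -> matches Discrete Math
  - enrollment 4 (Hank): course_id=5 -> matches Economics
  - enrollment 5 (Beth): course_id=NULL, no match -> dropped
  - enrollment 6 (Eli): course_id=1 -> matches Linear Algebra
So 1 of 6 rows is dropped.

SQL:
SELECT a.student, b.title AS course
FROM enrollments a
INNER JOIN courses b ON a.course_id = b.id

Result:
student | course        
--------+---------------
Rosa    | Linear Algebra
Leo     | History       
Tina    | Discrete Math 
Hank    | Economics     
Eli     | Linear Algebra


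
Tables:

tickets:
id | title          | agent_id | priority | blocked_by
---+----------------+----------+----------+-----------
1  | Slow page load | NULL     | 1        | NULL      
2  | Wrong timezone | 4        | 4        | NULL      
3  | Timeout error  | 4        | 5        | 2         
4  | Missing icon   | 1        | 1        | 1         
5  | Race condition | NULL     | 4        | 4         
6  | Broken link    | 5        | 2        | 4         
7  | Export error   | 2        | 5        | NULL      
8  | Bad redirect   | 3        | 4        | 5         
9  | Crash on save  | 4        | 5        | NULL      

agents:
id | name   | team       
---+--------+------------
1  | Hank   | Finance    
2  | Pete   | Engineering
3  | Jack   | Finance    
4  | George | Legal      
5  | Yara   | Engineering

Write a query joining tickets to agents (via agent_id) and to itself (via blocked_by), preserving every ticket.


Two LEFT JOINs from the same base table tickets: one to agents via agent_id, one to tickets itself via blocked_by. Both are LEFT so every ticket is preserved.
Match against agents:
  - ticket 1 (Slow page load): agent_id=NULL, no match -> kept with NULL
  - ticket 2 (Wrong timezone): agent_id=4 -> matches George
  - ticket 3 (Timeout error): agent_id=4 -> matches George
  - ticket 4 (Missing icon): agent_id=1 -> matches Hank
  - ticket 5 (Race condition): agent_id=NULL, no match -> kept with NULL
  - ticket 6 (Broken link): agent_id=5 -> matches Yara
  - ticket 7 (Export error): agent_id=2 -> matches Pete
  - ticket 8 (Bad redirect): agent_id=3 -> matches Jack
  - ticket 9 (Crash on save): agent_id=4 -> matches George
Match against tickets (self):
  - ticket 1 (Slow page load): blocked_by=NULL -> NULL
  - ticket 2 (Wrong timezone): blocked_by=NULL -> NULL
  - ticket 3 (Timeout error): blocked_by=2 -> Wrong timezone
  - ticket 4 (Missing icon): blocked_by=1 -> Slow page load
  - ticket 5 (Race condition): blocked_by=4 -> Missing icon
  - ticket 6 (Broken link): blocked_by=4 -> Missing icon
  - ticket 7 (Export error): blocked_by=NULL -> NULL
  - ticket 8 (Bad redirect): blocked_by=5 -> Race condition
  - ticket 9 (Crash on save): blocked_by=NULL -> NULL

SQL:
SELECT a.title, b.name AS agent, c.title AS blocked_by
FROM tickets a
LEFT JOIN agents b ON a.agent_id = b.id
LEFT JOIN tickets c ON a.blocked_by = c.id

Result:
title          | agent  | blocked_by    
---------------+--------+---------------
Slow page load | NULL   | NULL          
Wrong timezone | George | NULL          
Timeout error  | George | Wrong timezone
Missing icon   | Hank   | Slow page load
Race condition | NULL   | Missing icon  
Broken link    | Yara   | Missing icon  
Export error   | Pete   | NULL          
Bad redirect   | Jack   | Race condition
Crash on save  | George | NULL          


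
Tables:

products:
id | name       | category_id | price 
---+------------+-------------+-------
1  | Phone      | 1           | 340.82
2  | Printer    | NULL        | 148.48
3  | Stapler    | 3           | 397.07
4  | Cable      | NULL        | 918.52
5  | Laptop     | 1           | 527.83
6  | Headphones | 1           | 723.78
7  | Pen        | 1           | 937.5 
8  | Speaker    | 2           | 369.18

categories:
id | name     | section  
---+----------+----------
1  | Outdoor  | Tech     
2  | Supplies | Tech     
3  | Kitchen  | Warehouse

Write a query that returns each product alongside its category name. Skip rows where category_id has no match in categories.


INNER JOIN keeps only products rows whose category_id matches an id in categories. Walk through each product:
  - product 1 (Phone): category_id=1 -> matches Outdoor
  - product 2 (Printer): category_id=NULL, no match -> dropped
  - product 3 (Stapler): category_id=3 -> matches Kitchen
  - product 4 (Cable): category_id=NULL, no match -> dropped
  - product 5 (Laptop): category_id=1 -> matches Outdoor
  - product 6 (Headphones): category_id=1 -> matches Outdoor
  - product 7 (Pen): category_id=1 -> matches Outdoor
  - product 8 (Speaker): category_id=2 -> matches Supplies
So 2 of 8 rows are dropped.

SQL:
SELECT a.name, b.name AS category
FROM products a
INNER JOIN categories b ON a.category_id = b.id

Result:
name       | category
-----------+---------
Phone      | Outdoor 
Stapler    | Kitchen 
Laptop     | Outdoor 
Headphones | Outdoor 
Pen        | Outdoor 
Speaker    | Supplies


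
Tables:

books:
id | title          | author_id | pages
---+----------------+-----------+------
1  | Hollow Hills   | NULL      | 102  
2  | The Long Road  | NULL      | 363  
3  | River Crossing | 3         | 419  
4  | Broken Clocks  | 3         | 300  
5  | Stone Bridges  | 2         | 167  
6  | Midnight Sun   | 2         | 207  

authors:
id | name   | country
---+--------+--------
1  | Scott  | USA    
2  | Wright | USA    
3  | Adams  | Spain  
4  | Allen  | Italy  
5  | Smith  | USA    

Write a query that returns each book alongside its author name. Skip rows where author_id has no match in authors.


INNER JOIN keeps only books rows whose author_id matches an id in authors. Walk through each book:
  - book 1 (Hollow Hills): author_id=NULL, no match -> dropped
  - book 2 (The Long Road): author_id=NULL, no match -> dropped
  - book 3 (River Crossing): author_id=3 -> matches Adams
  - book 4 (Broken Clocks): author_id=3 -> matches Adams
  - book 5 (Stone Bridges): author_id=2 -> matches Wright
  - book 6 (Midnight Sun): author_id=2 -> matches Wright
So 2 of 6 rows are dropped.

SQL:
SELECT a.title, b.name AS author
FROM books a
INNER JOIN authors b ON a.author_id = b.id

Result:
title          | author
---------------+-------
River Crossing | Adams 
Broken Clocks  | Adams 
Stone Bridges  | Wright
Midnight Sun   | Wright


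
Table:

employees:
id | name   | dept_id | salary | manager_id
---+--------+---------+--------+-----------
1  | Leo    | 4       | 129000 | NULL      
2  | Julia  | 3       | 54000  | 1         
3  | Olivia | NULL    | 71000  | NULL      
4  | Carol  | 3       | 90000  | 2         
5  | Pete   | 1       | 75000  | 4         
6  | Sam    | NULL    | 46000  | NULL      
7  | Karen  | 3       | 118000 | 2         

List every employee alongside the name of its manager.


This is a self-join: employees is joined to a second copy of itself, matching each row's manager_id to another row's id. Use LEFT JOIN so rows with manager_id=NULL are kept.
  - employee 1 (Leo): manager_id=NULL -> NULL
  - employee 2 (Julia): manager_id=1 -> Leo
  - employee 3 (Olivia): manager_id=NULL -> NULL
  - employee 4 (Carol): manager_id=2 -> Julia
  - employee 5 (Pete): manager_id=4 -> Carol
  - employee 6 (Sam): manager_id=NULL -> NULL
  - employee 7 (Karen): manager_id=2 -> Julia

SQL:
SELECT a.name AS item, b.name AS manager
FROM employees a
LEFT JOIN employees b ON a.manager_id = b.id

Result:
item   | manager
-------+--------
Leo    | NULL   
Julia  | Leo    
Olivia | NULL   
Carol  | Julia  
Pete   | Carol  
Sam    | NULL   
Karen  | Julia  


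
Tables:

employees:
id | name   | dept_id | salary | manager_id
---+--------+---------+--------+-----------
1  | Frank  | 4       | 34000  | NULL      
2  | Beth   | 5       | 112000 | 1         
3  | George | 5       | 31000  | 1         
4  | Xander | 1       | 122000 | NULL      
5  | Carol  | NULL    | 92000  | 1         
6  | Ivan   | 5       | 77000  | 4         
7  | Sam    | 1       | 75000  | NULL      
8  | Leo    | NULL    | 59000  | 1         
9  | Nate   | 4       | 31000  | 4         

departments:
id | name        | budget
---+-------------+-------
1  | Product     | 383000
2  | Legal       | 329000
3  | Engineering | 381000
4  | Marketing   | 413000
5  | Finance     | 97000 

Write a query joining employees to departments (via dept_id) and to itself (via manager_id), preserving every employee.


Two LEFT JOINs from the same base table employees: one to departments via dept_id, one to employees itself via manager_id. Both are LEFT so every employee is preserved.
Match against departments:
  - employee 1 (Frank): dept_id=4 -> matches Marketing
  - employee 2 (Beth): dept_id=5 -> matches Finance
  - employee 3 (George): dept_id=5 -> matches Finance
  - employee 4 (Xander): dept_id=1 -> matches Product
  - employee 5 (Carol): dept_id=NULL, no match -> kept with NULL
  - employee 6 (Ivan): dept_id=5 -> matches Finance
  - employee 7 (Sam): dept_id=1 -> matches Product
  - employee 8 (Leo): dept_id=NULL, no match -> kept with NULL
  - employee 9 (Nate): dept_id=4 -> matches Marketing
Match against employees (self):
  - employee 1 (Frank): manager_id=NULL -> NULL
  - employee 2 (Beth): manager_id=1 -> Frank
  - employee 3 (George): manager_id=1 -> Frank
  - employee 4 (Xander): manager_id=NULL -> NULL
  - employee 5 (Carol): manager_id=1 -> Frank
  - employee 6 (Ivan): manager_id=4 -> Xander
  - employee 7 (Sam): manager_id=NULL -> NULL
  - employee 8 (Leo): manager_id=1 -> Frank
  - employee 9 (Nate): manager_id=4 -> Xander

SQL:
SELECT a.name, b.name AS department, c.name AS manager
FROM employees a
LEFT JOIN departments b ON a.dept_id = b.id
LEFT JOIN employees c ON a.manager_id = c.id

Result:
name   | department | manager
-------+------------+--------
Frank  | Marketing  | NULL   
Beth   | Finance    | Frank  
George | Finance    | Frank  
Xander | Product    | NULL   
Carol  | NULL       | Frank  
Ivan   | Finance    | Xander 
Sam    | Product    | NULL   
Leo    | NULL       | Frank  
Nate   | Marketing  | Xander 


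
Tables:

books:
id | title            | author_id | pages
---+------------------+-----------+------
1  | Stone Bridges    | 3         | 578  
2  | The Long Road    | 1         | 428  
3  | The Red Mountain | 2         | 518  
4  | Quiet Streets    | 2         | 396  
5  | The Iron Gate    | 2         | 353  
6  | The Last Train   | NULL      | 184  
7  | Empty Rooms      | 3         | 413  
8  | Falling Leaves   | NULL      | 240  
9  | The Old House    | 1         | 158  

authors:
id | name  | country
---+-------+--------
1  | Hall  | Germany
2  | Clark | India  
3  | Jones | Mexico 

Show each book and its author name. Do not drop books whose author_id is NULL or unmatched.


LEFT JOIN keeps every row from books (the left table); where author_id has no match in authors, the author columns become NULL. Walk through each book:
  - book 1 (Stone Bridges): author_id=3 -> matches Jones
  - book 2 (The Long Road): author_id=1 -> matches Hall
  - book 3 (The Red Mountain): author_id=2 -> matches Clark
  - book 4 (Quiet Streets): author_id=2 -> matches Clark
  - book 5 (The Iron Gate): author_id=2 -> matches Clark
  - book 6 (The Last Train): author_id=NULL, no match -> kept with NULL
  - book 7 (Empty Rooms): author_id=3 -> matches Jones
  - book 8 (Falling Leaves): author_id=NULL, no match -> kept with NULL
  - book 9 (The Old House): author_id=1 -> matches Hall
All 9 rows appear; 2 have NULL author.

SQL:
SELECT a.title, b.name AS author
FROM books a
LEFT JOIN authors b ON a.author_id = b.id

Result:
title            | author
-----------------+-------
Stone Bridges    | Jones 
The Long Road    | Hall  
The Red Mountain | Clark 
Quiet Streets    | Clark 
The Iron Gate    | Clark 
The Last Train   | NULL  
Empty Rooms      | Jones 
Falling Leaves   | NULL  
The Old House    | Hall  


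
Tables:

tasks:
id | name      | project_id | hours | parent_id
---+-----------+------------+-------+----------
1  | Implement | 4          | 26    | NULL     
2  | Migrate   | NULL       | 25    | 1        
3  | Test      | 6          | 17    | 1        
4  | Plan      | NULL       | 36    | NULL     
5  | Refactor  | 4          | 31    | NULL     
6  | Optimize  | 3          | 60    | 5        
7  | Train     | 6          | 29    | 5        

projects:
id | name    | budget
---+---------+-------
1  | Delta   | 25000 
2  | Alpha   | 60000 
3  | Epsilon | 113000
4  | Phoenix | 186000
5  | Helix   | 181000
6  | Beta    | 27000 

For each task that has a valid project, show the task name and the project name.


INNER JOIN keeps only tasks rows whose project_id matches an id in projects. Walk through each task:
  - task 1 (Implement): project_id=4 -> matches Phoenix
  - task 2 (Migrate): project_id=NULL, no match -> dropped
  - task 3 (Test): project_id=6 -> matches Beta
  - task 4 (Plan): project_id=NULL, no match -> dropped
  - task 5 (Refactor): project_id=4 -> matches Phoenix
  - task 6 (Optimize): project_id=3 -> matches Epsilon
  - task 7 (Train): project_id=6 -> matches Beta
So 2 of 7 rows are dropped.

SQL:
SELECT a.name, b.name AS project
FROM tasks a
INNER JOIN projects b ON a.project_id = b.id

Result:
name      | project
----------+--------
Implement | Phoenix
Test      | Beta   
Refactor  | Phoenix
Optimize  | Epsilon
Train     | Beta   


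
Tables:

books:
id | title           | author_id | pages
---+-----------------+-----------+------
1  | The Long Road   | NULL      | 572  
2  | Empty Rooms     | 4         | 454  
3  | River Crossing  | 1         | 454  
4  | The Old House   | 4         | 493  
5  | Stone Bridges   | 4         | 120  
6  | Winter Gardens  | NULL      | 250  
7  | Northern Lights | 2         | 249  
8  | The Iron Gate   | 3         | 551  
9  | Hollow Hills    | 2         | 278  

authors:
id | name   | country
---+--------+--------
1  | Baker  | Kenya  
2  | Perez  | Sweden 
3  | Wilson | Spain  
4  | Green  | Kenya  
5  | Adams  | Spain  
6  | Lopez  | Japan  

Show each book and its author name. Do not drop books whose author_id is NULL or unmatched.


LEFT JOIN keeps every row from books (the left table); where author_id has no match in authors, the author columns become NULL. Walk through each book:
  - book 1 (The Long Road): author_id=NULL, no match -> kept with NULL
  - book 2 (Empty Rooms): author_id=4 -> matches Green
  - book 3 (River Crossing): author_id=1 -> matches Baker
  - book 4 (The Old House): author_id=4 -> matches Green
  - book 5 (Stone Bridges): author_id=4 -> matches Green
  - book 6 (Winter Gardens): author_id=NULL, no match -> kept with NULL
  - book 7 (Northern Lights): author_id=2 -> matches Perez
  - book 8 (The Iron Gate): author_id=3 -> matches Wilson
  - book 9 (Hollow Hills): author_id=2 -> matches Perez
All 9 rows appear; 2 have NULL author.

SQL:
SELECT a.title, b.name AS author
FROM books a
LEFT JOIN authors b ON a.author_id = b.id

Result:
title           | author
----------------+-------
The Long Road   | NULL  
Empty Rooms     | Green 
River Crossing  | Baker 
The Old House   | Green 
Stone Bridges   | Green 
Winter Gardens  | NULL  
Northern Lights | Perez 
The Iron Gate   | Wilson
Hollow Hills    | Perez 


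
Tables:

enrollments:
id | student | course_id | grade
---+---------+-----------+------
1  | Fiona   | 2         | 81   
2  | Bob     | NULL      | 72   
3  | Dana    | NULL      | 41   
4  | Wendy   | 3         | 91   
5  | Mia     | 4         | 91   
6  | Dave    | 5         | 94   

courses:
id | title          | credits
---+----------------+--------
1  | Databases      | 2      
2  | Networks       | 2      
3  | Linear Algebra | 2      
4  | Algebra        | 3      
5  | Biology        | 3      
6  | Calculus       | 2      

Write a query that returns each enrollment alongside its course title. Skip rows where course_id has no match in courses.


INNER JOIN keeps only enrollments rows whose course_id matches an id in courses. Walk through each enrollment:
  - enrollment 1 (Fiona): course_id=2 -> matches Networks
  - enrollment 2 (Bob): course_id=NULL, no match -> dropped
  - enrollment 3 (Dana): course_id=NULL, no match -> dropped
  - enrollment 4 (Wendy): course_id=3 -> matches Linear Algebra
  - enrollment 5 (Mia): course_id=4 -> matches Algebra
  - enrollment 6 (Dave): course_id=5 -> matches Biology
So 2 of 6 rows are dropped.

SQL:
SELECT a.student, b.title AS course
FROM enrollments a
INNER JOIN courses b ON a.course_id = b.id

Result:
student | course        
--------+---------------
Fiona   | Networks      
Wendy   | Linear Algebra
Mia     | Algebra       
Dave    | Biology       


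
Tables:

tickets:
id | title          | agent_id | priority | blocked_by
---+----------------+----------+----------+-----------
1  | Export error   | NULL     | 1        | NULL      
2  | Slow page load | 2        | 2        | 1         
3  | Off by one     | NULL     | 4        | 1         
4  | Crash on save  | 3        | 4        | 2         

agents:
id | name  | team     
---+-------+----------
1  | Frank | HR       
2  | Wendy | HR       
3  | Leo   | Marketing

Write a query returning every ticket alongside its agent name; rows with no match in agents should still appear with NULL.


LEFT JOIN keeps every row from tickets (the left table); where agent_id has no match in agents, the agent columns become NULL. Walk through each ticket:
  - ticket 1 (Export error): agent_id=NULL, no match -> kept with NULL
  - ticket 2 (Slow page load): agent_id=2 -> matches Wendy
  - ticket 3 (Off by one): agent_id=NULL, no match -> kept with NULL
  - ticket 4 (Crash on save): agent_id=3 -> matches Leo
All 4 rows appear; 2 have NULL agent.

SQL:
SELECT a.title, b.name AS agent
FROM tickets a
LEFT JOIN agents b ON a.agent_id = b.id

Result:
title          | agent
---------------+------
Export error   | NULL 
Slow page load | Wendy
Off by one     | NULL 
Crash on save  | Leo  


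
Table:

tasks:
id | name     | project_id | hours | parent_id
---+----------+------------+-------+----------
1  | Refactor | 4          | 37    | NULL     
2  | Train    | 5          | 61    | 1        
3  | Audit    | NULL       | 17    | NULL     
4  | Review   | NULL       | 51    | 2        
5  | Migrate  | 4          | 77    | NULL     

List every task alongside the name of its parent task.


This is a self-join: tasks is joined to a second copy of itself, matching each row's parent_id to another row's id. Use LEFT JOIN so rows with parent_id=NULL are kept.
  - task 1 (Refactor): parent_id=NULL -> NULL
  - task 2 (Train): parent_id=1 -> Refactor
  - task 3 (Audit): parent_id=NULL -> NULL
  - task 4 (Review): parent_id=2 -> Train
  - task 5 (Migrate): parent_id=NULL -> NULL

SQL:
SELECT a.name AS item, b.name AS parent
FROM tasks a
LEFT JOIN tasks b ON a.parent_id = b.id

Result:
item     | parent  
---------+---------
Refactor | NULL    
Train    | Refactor
Audit    | NULL    
Review   | Train   
Migrate  | NULL    


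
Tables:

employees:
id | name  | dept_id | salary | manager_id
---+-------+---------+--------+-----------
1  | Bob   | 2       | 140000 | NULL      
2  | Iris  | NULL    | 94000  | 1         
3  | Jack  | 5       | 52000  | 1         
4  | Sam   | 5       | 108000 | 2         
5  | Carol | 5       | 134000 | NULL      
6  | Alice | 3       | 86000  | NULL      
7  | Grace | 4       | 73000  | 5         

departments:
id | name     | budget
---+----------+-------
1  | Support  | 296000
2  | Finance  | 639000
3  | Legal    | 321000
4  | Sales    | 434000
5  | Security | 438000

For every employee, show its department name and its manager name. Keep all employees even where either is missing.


Two LEFT JOINs from the same base table employees: one to departments via dept_id, one to employees itself via manager_id. Both are LEFT so every employee is preserved.
Match against departments:
  - employee 1 (Bob): dept_id=2 -> matches Finance
  - employee 2 (Iris): dept_id=NULL, no match -> kept with NULL
  - employee 3 (Jack): dept_id=5 -> matches Security
  - employee 4 (Sam): dept_id=5 -> matches Security
  - employee 5 (Carol): dept_id=5 -> matches Security
  - employee 6 (Alice): dept_id=3 -> matches Legal
  - employee 7 (Grace): dept_id=4 -> matches Sales
Match against employees (self):
  - employee 1 (Bob): manager_id=NULL -> NULL
  - employee 2 (Iris): manager_id=1 -> Bob
  - employee 3 (Jack): manager_id=1 -> Bob
  - employee 4 (Sam): manager_id=2 -> Iris
  - employee 5 (Carol): manager_id=NULL -> NULL
  - employee 6 (Alice): manager_id=NULL -> NULL
  - employee 7 (Grace): manager_id=5 -> Carol

SQL:
SELECT a.name, b.name AS department, c.name AS manager
FROM employees a
LEFT JOIN departments b ON a.dept_id = b.id
LEFT JOIN employees c ON a.manager_id = c.id

Result:
name  | department | manager
------+------------+--------
Bob   | Finance    | NULL   
Iris  | NULL       | Bob    
Jack  | Security   | Bob    
Sam   | Security   | Iris   
Carol | Security   | NULL   
Alice | Legal      | NULL   
Grace | Sales      | Carol  


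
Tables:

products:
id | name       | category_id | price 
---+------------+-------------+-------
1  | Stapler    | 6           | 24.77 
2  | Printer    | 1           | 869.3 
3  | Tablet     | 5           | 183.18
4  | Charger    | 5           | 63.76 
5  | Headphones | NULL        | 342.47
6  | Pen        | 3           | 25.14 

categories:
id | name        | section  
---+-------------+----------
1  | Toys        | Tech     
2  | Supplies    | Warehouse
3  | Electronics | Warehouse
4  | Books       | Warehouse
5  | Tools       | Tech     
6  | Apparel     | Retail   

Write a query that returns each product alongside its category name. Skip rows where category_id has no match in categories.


INNER JOIN keeps only products rows whose category_id matches an id in categories. Walk through each product:
  - product 1 (Stapler): category_id=6 -> matches Apparel
  - product 2 (Printer): category_id=1 -> matches Toys
  - product 3 (Tablet): category_id=5 -> matches Tools
  - product 4 (Charger): category_id=5 -> matches Tools
  - product 5 (Headphones): category_id=NULL, no match -> dropped
  - product 6 (Pen): category_id=3 -> matches Electronics
So 1 of 6 rows is dropped.

SQL:
SELECT a.name, b.name AS category
FROM products a
INNER JOIN categories b ON a.category_id = b.id

Result:
name    | category   
--------+------------
Stapler | Apparel    
Printer | Toys       
Tablet  | Tools      
Charger | Tools      
Pen     | Electronics


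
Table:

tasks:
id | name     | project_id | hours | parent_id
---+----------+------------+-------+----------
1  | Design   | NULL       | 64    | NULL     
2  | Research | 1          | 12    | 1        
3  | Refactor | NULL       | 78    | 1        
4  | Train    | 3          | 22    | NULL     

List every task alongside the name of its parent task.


This is a self-join: tasks is joined to a second copy of itself, matching each row's parent_id to another row's id. Use LEFT JOIN so rows with parent_id=NULL are kept.
  - task 1 (Design): parent_id=NULL -> NULL
  - task 2 (Research): parent_id=1 -> Design
  - task 3 (Refactor): parent_id=1 -> Design
  - task 4 (Train): parent_id=NULL -> NULL

SQL:
SELECT a.name AS item, b.name AS parent
FROM tasks a
LEFT JOIN tasks b ON a.parent_id = b.id

Result:
item     | parent
---------+-------
Design   | NULL  
Research | Design
Refactor | Design
Train    | NULL  


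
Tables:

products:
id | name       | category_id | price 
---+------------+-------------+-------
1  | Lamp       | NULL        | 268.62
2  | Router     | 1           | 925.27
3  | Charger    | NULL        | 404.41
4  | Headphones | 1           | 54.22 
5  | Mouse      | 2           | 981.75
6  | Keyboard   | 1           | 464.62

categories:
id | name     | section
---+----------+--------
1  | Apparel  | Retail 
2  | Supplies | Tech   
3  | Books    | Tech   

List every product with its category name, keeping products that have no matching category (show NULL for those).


LEFT JOIN keeps every row from products (the left table); where category_id has no match in categories, the category columns become NULL. Walk through each product:
  - product 1 (Lamp): category_id=NULL, no match -> kept with NULL
  - product 2 (Router): category_id=1 -> matches Apparel
  - product 3 (Charger): category_id=NULL, no match -> kept with NULL
  - product 4 (Headphones): category_id=1 -> matches Apparel
  - product 5 (Mouse): category_id=2 -> matches Supplies
  - product 6 (Keyboard): category_id=1 -> matches Apparel
All 6 rows appear; 2 have NULL category.

SQL:
SELECT a.name, b.name AS category
FROM products a
LEFT JOIN categories b ON a.category_id = b.id

Result:
name       | category
-----------+---------
Lamp       | NULL    
Router     | Apparel 
Charger    | NULL    
Headphones | Apparel 
Mouse      | Supplies
Keyboard   | Apparel 


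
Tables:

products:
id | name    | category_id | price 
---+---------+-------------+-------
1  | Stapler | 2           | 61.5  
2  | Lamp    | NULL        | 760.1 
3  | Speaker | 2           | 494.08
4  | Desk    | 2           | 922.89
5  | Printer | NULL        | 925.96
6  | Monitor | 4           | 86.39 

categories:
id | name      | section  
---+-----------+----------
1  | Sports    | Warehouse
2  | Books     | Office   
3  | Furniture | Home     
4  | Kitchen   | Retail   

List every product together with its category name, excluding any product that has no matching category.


INNER JOIN keeps only products rows whose category_id matches an id in categories. Walk through each product:
  - product 1 (Stapler): category_id=2 -> matches Books
  - product 2 (Lamp): category_id=NULL, no match -> dropped
  - product 3 (Speaker): category_id=2 -> matches Books
  - product 4 (Desk): category_id=2 -> matches Books
  - product 5 (Printer): category_id=NULL, no match -> dropped
  - product 6 (Monitor): category_id=4 -> matches Kitchen
So 2 of 6 rows are dropped.

SQL:
SELECT a.name, b.name AS category
FROM products a
INNER JOIN categories b ON a.category_id = b.id

Result:
name    | category
--------+---------
Stapler | Books   
Speaker | Books   
Desk    | Books   
Monitor | Kitchen 


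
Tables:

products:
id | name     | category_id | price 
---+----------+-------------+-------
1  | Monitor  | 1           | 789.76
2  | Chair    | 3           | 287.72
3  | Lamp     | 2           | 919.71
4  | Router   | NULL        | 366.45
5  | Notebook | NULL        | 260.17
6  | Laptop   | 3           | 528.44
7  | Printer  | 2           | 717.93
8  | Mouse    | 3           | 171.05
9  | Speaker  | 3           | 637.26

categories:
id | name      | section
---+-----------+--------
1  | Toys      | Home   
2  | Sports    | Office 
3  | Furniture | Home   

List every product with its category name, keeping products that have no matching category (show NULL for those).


LEFT JOIN keeps every row from products (the left table); where category_id has no match in categories, the category columns become NULL. Walk through each product:
  - product 1 (Monitor): category_id=1 -> matches Toys
  - product 2 (Chair): category_id=3 -> matches Furniture
  - product 3 (Lamp): category_id=2 -> matches Sports
  - product 4 (Router): category_id=NULL, no match -> kept with NULL
  - product 5 (Notebook): category_id=NULL, no match -> kept with NULL
  - product 6 (Laptop): category_id=3 -> matches Furniture
  - product 7 (Printer): category_id=2 -> matches Sports
  - product 8 (Mouse): category_id=3 -> matches Furniture
  - product 9 (Speaker): category_id=3 -> matches Furniture
All 9 rows appear; 2 have NULL category.

SQL:
SELECT a.name, b.name AS category
FROM products a
LEFT JOIN categories b ON a.category_id = b.id

Result:
name     | category 
---------+----------
Monitor  | Toys     
Chair    | Furniture
Lamp     | Sports   
Router   | NULL     
Notebook | NULL     
Laptop   | Furniture
Printer  | Sports   
Mouse    | Furniture
Speaker  | Furniture
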